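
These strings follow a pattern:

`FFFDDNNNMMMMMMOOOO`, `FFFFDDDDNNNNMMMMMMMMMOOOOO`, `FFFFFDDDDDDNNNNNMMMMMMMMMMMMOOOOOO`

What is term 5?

FFFFFFFDDDDDDDDDDNNNNNNNMMMMMMMMMMMMMMMMMMOOOOOOOO

Term n consists of n+1 F's, followed by 2n-2 D's, followed by n+1 N's, followed by 3n M's, followed by n+2 O's, where the shown terms are n = 2, 3, 4.
Setting n = 6 gives 7, 10, 7, 18, 8 characters in each block.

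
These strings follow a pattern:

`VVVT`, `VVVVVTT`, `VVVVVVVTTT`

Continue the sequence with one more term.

VVVVVVVVVTTTT

Reading off run lengths: V runs 3, 5, 7; T runs 1, 2, 3 — each is linear in n (n = 1, 2, …).
At n = 4 the blocks have lengths 9, 4.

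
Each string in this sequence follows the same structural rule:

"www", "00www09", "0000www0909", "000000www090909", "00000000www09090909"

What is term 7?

Each term wraps the previous one in 00 on the left and 09 on the right.
From 00000000www09090909, 2 further steps: 00000000www09090909 → 0000000000www0909090909 → (answer).

000000000000www090909090909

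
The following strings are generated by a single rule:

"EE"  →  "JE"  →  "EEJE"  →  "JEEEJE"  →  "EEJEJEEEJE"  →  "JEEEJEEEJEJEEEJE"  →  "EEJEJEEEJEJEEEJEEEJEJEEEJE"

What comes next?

This is a Fibonacci-style word recurrence s(k) = s(k−2)·s(k−1): e.g. EE·JE = EEJE.
Continuing: JEEEJEEEJEJEEEJE · EEJEJEEEJEJEEEJEEEJEJEEEJE gives term 8.

JEEEJEEEJEJEEEJEEEJEJEEEJEJEEEJEEEJEJEEEJE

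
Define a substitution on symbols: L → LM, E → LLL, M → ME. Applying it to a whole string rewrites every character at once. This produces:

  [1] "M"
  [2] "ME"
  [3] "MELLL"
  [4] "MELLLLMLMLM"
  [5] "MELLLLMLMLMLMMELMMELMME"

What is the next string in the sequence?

Rewriting the 23 symbols of MELLLLMLMLMLMMELMMELMME one by one yields ME LLL LM LM LM LM ME LM ME LM ME LM ME ME LLL LM ME ME LLL LM ME ME LLL; concatenated:

MELLLLMLMLMLMMELMMELMMELMMEMELLLLMMEMELLLLMMEMELLL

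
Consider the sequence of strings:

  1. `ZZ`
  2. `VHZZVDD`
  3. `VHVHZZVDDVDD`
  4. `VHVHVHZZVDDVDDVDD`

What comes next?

VHVHVHVHZZVDDVDDVDDVDD

s(k+1) = VH·s(k)·VDD, so each term gains VH as a prefix and VDD as a suffix.
One more step from VHVHVHZZVDDVDDVDD gives the answer.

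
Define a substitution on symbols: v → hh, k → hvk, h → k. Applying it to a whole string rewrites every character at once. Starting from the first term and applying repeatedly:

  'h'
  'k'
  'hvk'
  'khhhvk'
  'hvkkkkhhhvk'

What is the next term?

khhhvkhvkhvkhvkkkkhhhvk

Expanding hvkkkkhhhvk: h→k, v→hh, k→hvk, k→hvk, k→hvk, k→hvk, h→k, h→k, h→k, v→hh, k→hvk. Concatenated: k hh hvk hvk hvk hvk k k k hh hvk.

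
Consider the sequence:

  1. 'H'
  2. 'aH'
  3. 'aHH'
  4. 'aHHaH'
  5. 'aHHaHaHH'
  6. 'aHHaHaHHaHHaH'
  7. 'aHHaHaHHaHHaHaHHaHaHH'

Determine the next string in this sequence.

aHHaHaHHaHHaHaHHaHaHHaHHaHaHHaHHaH

Each term (from the third on) is the previous term followed by the one before it: term 3 = aH·H = aHH.
Continuing: aHHaHaHHaHHaHaHHaHaHH · aHHaHaHHaHHaH gives term 8.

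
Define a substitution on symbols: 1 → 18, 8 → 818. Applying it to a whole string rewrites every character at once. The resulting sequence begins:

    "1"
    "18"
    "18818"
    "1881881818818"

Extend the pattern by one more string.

1881881818818818188181881881818818

Replace each of the 13 characters of 1881881818818 in place — 18 818 818 18 818 818 18 818 18 818 818 18 818 — and concatenate.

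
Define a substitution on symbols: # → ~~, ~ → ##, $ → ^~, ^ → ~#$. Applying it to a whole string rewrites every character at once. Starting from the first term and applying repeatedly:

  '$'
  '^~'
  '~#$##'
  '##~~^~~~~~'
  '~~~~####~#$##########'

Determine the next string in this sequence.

########~~~~~~~~##~~^~~~~~~~~~~~~~~~~~~~~~

Replace each of the 21 characters of ~~~~####~#$########## in place — ## ## ## ## ~~ ~~ ~~ ~~ ## ~~ ^~ ~~ ~~ ~~ ~~ ~~ ~~ ~~ ~~ ~~ ~~ — and concatenate.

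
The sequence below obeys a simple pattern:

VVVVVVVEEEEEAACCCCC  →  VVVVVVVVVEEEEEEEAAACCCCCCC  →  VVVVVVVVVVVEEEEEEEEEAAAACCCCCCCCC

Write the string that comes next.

Each string has the form V^{2n+1} E^{2n-1} A^{n-1} C^{2n-1}, where the shown terms are n = 3, 4, 5.
At n = 6 the blocks have lengths 13, 11, 5, 11.

VVVVVVVVVVVVVEEEEEEEEEEEAAAAACCCCCCCCCCC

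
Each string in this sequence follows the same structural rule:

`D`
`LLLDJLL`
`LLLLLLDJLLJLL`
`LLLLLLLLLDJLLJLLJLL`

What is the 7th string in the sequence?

LLLLLLLLLLLLLLLLLLDJLLJLLJLLJLLJLLJLL

Every step adds LLL to the front and JLL to the end of the previous string.
From LLLLLLLLLDJLLJLLJLL, 3 further steps: LLLLLLLLLDJLLJLLJLL → LLLLLLLLLLLLDJLLJLLJLLJLL → LLLLLLLLLLLLLLLDJLLJLLJLLJLLJLL → (answer).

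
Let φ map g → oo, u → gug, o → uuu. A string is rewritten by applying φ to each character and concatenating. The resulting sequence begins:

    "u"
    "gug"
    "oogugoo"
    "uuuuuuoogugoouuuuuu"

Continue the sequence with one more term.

Replace each of the 19 characters of uuuuuuoogugoouuuuuu in place — gug gug gug gug gug gug uuu uuu oo gug oo uuu uuu gug gug gug gug gug gug — and concatenate.

gugguggugguggugguguuuuuuoogugoouuuuuuguggugguggugguggug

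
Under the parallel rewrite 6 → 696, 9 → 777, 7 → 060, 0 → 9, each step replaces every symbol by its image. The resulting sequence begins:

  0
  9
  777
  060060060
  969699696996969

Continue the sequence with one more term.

777696777696777777696777696777777696777696777

Replace each of the 15 characters of 969699696996969 in place — 777 696 777 696 777 777 696 777 696 777 777 696 777 696 777 — and concatenate.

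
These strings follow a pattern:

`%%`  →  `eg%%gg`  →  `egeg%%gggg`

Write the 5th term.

egegegeg%%gggggggg

Each term wraps the previous one in eg on the left and gg on the right.
From egeg%%gggg, 2 further steps: egeg%%gggg → egegeg%%gggggg → (answer).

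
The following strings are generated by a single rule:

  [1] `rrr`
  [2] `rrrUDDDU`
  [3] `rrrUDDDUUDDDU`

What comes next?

Every step adds UDDDU to the end: s(k+1) = s(k)·UDDDU.
Applying this once more to rrrUDDDUUDDDU:

rrrUDDDUUDDDUUDDDU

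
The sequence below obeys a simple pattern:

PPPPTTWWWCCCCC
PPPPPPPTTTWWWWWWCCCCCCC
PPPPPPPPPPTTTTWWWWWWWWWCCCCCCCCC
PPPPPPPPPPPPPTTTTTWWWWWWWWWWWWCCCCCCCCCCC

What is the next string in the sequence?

Term n consists of 3n+1 P's, followed by n+1 T's, followed by 3n W's, followed by 2n+3 C's (n = 1, 2, …).
At n = 5 the blocks have lengths 16, 6, 15, 13.

PPPPPPPPPPPPPPPPTTTTTTWWWWWWWWWWWWWWWCCCCCCCCCCCCC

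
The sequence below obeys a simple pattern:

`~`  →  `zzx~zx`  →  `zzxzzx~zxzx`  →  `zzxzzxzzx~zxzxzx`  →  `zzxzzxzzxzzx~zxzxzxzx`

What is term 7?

Every step adds zzx to the front and zx to the end of the previous string.
From zzxzzxzzxzzx~zxzxzxzx, 2 further steps: zzxzzxzzxzzx~zxzxzxzx → zzxzzxzzxzzxzzx~zxzxzxzxzx → (answer).

zzxzzxzzxzzxzzxzzx~zxzxzxzxzxzx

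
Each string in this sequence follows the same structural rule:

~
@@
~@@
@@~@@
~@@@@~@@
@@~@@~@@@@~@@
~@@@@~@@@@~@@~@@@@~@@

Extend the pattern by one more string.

@@~@@~@@@@~@@~@@@@~@@@@~@@~@@@@~@@

This is a Fibonacci-style word recurrence s(k) = s(k−2)·s(k−1): e.g. ~·@@ = ~@@.
The next term joins @@~@@~@@@@~@@ and ~@@@@~@@@@~@@~@@@@~@@.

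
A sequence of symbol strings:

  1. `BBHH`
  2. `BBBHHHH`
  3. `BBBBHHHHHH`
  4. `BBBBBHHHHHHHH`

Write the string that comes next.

BBBBBBHHHHHHHHHH

Each string has the form B^{n+1} H^{2n} (n = 1, 2, …).
For the next term, n = 5, so the run lengths are 6, 10.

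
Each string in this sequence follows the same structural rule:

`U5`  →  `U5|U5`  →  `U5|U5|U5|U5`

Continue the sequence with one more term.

Every step duplicates the string with '|' between the halves.
Doubling U5|U5|U5|U5 with '|' between the halves:

U5|U5|U5|U5|U5|U5|U5|U5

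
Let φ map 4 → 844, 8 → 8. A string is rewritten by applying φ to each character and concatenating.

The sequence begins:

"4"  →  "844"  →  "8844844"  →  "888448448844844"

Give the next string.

8888448448844844888448448844844

φ(888448448844844) expands symbol-by-symbol to 8 8 8 844 844 8 844 844 8 8 844 844 8 844 844; joining the 15 pieces gives the next term.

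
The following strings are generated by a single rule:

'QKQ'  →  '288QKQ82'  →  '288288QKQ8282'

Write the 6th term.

Each term wraps the previous one in 288 on the left and 82 on the right.
From 288288QKQ8282, 3 further steps: 288288QKQ8282 → 288288288QKQ828282 → 288288288288QKQ82828282 → (answer).

288288288288288QKQ8282828282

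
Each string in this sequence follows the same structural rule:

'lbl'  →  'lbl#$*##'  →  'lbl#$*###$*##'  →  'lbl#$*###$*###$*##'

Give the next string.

The strings grow by a fixed suffix #$*## each time.
One more step from lbl#$*###$*###$*## gives the answer.

lbl#$*###$*###$*###$*##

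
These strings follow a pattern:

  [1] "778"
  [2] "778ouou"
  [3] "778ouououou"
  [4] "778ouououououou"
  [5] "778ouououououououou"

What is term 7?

778ouououououououououououou

The strings grow by a fixed suffix ouou each time.
From 778ouououououououou, 2 further steps: 778ouououououououou → 778ouououououououououou → (answer).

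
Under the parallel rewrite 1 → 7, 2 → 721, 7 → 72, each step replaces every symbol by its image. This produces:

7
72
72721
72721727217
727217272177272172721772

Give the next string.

72721727217727217272177272721727217727217272177272721

φ(727217272177272172721772) expands symbol-by-symbol to 72 721 72 721 7 72 721 72 721 7 72 72 721 72 721 7 72 721 72 721 7 72 72 721; joining the 24 pieces gives the next term.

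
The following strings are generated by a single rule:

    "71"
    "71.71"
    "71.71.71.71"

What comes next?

s(k+1) = s(k)·.·s(k) — each term doubles the last with '.' between the halves.
Doubling 71.71.71.71 with '.' between the halves:

71.71.71.71.71.71.71.71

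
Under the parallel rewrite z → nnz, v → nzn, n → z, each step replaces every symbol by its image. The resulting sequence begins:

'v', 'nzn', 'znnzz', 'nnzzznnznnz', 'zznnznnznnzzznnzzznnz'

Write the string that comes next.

nnznnzzznnzzznnzzznnznnznnzzznnznnznnzzznnz

Applying the rule to each of the 21 symbols of zznnznnznnzzznnzzznnz gives the pieces nnz nnz z z nnz z z nnz z z nnz nnz nnz z z nnz nnz nnz z z nnz, which concatenate to the answer.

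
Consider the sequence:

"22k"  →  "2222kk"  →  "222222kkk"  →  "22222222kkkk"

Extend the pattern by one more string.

Term n consists of 2n 2's, followed by n k's (n = 1, 2, …).
Setting n = 5 gives 10, 5 characters in each block.

2222222222kkkkk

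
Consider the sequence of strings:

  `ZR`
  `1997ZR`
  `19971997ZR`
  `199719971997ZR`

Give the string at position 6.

Each term is the previous one with 1997 prepended.
From 199719971997ZR, 2 further steps: 199719971997ZR → 1997199719971997ZR → (answer).

19971997199719971997ZR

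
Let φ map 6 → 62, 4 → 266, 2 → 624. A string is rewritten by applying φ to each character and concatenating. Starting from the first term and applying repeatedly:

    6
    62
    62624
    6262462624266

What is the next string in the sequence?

626246262426662624626242666246262

Applying the rule to each of the 13 symbols of 6262462624266 gives the pieces 62 624 62 624 266 62 624 62 624 266 624 62 62, which concatenate to the answer.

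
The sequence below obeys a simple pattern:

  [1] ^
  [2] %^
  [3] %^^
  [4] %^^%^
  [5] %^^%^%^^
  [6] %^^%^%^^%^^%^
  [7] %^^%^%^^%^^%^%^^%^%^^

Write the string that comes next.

%^^%^%^^%^^%^%^^%^%^^%^^%^%^^%^^%^

Each term (from the third on) is the previous term followed by the one before it: term 3 = %^·^ = %^^.
The next term joins %^^%^%^^%^^%^%^^%^%^^ and %^^%^%^^%^^%^.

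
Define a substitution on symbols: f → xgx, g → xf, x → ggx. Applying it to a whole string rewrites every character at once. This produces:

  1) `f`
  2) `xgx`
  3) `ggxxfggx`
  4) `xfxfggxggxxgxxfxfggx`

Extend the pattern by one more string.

Rewriting the 20 symbols of xfxfggxggxxgxxfxfggx one by one yields ggx xgx ggx xgx xf xf ggx xf xf ggx ggx xf ggx ggx xgx ggx xgx xf xf ggx; concatenated:

ggxxgxggxxgxxfxfggxxfxfggxggxxfggxggxxgxggxxgxxfxfggx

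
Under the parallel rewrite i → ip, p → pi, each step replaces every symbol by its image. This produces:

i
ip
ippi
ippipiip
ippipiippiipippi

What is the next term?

ippipiippiipippipiipippiippipiip

Replace each of the 16 characters of ippipiippiipippi in place — ip pi pi ip pi ip ip pi pi ip ip pi ip pi pi ip — and concatenate.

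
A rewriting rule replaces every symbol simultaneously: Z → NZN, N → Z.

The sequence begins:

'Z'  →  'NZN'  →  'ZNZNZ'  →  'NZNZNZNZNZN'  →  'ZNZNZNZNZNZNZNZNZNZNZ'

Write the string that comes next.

Rewriting the 21 symbols of ZNZNZNZNZNZNZNZNZNZNZ one by one yields NZN Z NZN Z NZN Z NZN Z NZN Z NZN Z NZN Z NZN Z NZN Z NZN Z NZN; concatenated:

NZNZNZNZNZNZNZNZNZNZNZNZNZNZNZNZNZNZNZNZNZN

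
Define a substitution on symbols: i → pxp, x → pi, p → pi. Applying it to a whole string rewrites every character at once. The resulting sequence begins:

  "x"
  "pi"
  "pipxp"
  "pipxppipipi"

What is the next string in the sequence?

Expanding pipxppipipi: p→pi, i→pxp, p→pi, x→pi, p→pi, p→pi, i→pxp, p→pi, i→pxp, p→pi, i→pxp. Concatenated: pi pxp pi pi pi pi pxp pi pxp pi pxp.

pipxppipipipipxppipxppipxp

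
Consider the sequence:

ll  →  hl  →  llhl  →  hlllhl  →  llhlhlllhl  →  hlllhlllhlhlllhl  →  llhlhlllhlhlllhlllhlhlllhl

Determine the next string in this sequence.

hlllhlllhlhlllhlllhlhlllhlhlllhlllhlhlllhl

This is a Fibonacci-style word recurrence s(k) = s(k−2)·s(k−1): e.g. ll·hl = llhl.
So term 8 is hlllhlllhlhlllhl·llhlhlllhlhlllhlllhlhlllhl.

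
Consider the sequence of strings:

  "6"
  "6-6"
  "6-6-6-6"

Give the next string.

6-6-6-6-6-6-6-6

s(k+1) = s(k)·-·s(k) — each term doubles the last with '-' between the halves.
So the next term is two copies of 6-6-6-6 with '-' between the halves.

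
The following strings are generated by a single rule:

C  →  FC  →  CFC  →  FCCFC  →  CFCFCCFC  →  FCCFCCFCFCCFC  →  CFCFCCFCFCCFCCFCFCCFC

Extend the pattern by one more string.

FCCFCCFCFCCFCCFCFCCFCFCCFCCFCFCCFC

From term 3 onward, concatenate the second-to-last term with the last: C·FC = CFC, FC·CFC = FCCFC, …
The next term joins FCCFCCFCFCCFC and CFCFCCFCFCCFCCFCFCCFC.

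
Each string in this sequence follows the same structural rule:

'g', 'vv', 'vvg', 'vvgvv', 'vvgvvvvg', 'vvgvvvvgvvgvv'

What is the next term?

vvgvvvvgvvgvvvvgvvvvg

Each term (from the third on) is the previous term followed by the one before it: term 3 = vv·g = vvg.
So term 7 is vvgvvvvgvvgvv·vvgvvvvg.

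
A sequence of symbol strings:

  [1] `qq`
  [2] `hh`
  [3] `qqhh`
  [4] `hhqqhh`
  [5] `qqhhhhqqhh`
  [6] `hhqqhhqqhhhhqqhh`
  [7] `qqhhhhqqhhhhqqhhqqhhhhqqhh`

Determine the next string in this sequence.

hhqqhhqqhhhhqqhhqqhhhhqqhhhhqqhhqqhhhhqqhh

From term 3 onward, concatenate the second-to-last term with the last: qq·hh = qqhh, hh·qqhh = hhqqhh, …
So term 8 is hhqqhhqqhhhhqqhh·qqhhhhqqhhhhqqhhqqhhhhqqhh.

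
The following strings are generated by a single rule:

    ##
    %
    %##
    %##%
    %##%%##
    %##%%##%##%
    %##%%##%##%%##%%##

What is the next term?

%##%%##%##%%##%%##%##%%##%##%

Each term (from the third on) is the previous term followed by the one before it: term 3 = %·## = %##.
So term 8 is %##%%##%##%%##%%##·%##%%##%##%.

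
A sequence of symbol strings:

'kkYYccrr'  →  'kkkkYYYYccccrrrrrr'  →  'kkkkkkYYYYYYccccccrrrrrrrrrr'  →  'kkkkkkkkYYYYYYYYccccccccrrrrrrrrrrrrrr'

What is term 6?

kkkkkkkkkkkkYYYYYYYYYYYYccccccccccccrrrrrrrrrrrrrrrrrrrrrr

Each string has the form k^{2n} Y^{2n} c^{2n} r^{4n-2} (n = 1, 2, …).
At n = 6 the blocks have lengths 12, 12, 12, 22.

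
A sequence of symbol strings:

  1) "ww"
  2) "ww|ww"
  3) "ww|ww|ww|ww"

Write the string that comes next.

s(k+1) = s(k)·|·s(k) — each term doubles the last with '|' between the halves.
One more doubling of ww|ww|ww|ww gives the answer.

ww|ww|ww|ww|ww|ww|ww|ww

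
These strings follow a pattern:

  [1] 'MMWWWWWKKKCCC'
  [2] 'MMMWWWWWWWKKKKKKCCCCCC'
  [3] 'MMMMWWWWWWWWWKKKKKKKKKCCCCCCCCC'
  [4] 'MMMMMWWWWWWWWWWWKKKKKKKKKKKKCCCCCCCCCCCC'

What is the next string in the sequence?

MMMMMMWWWWWWWWWWWWWKKKKKKKKKKKKKKKCCCCCCCCCCCCCCC

The n-th term is n+1 M's then 2n+3 W's then 3n K's then 3n C's (n = 1, 2, …).
At n = 5 the blocks have lengths 6, 13, 15, 15.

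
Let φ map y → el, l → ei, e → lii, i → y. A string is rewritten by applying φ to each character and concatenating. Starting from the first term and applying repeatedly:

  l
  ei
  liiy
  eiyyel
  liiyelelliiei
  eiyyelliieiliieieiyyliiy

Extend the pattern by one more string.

Rewriting the 24 symbols of eiyyelliieiliieieiyyliiy one by one yields lii y el el lii ei ei y y lii y ei y y lii y lii y el el ei y y el; concatenated:

liiyelelliieieiyyliiyeiyyliiyliiyeleleiyyel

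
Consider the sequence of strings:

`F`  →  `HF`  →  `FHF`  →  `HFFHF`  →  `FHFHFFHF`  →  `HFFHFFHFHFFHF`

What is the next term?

Each term (from the third on) is the two preceding terms concatenated in order: term 3 = F·HF = FHF.
The next term joins FHFHFFHF and HFFHFFHFHFFHF.

FHFHFFHFHFFHFFHFHFFHF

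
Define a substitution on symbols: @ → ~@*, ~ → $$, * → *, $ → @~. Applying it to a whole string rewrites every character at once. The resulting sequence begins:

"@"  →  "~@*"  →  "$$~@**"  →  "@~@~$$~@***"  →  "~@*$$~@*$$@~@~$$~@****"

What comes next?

Applying the rule to each of the 22 symbols of ~@*$$~@*$$@~@~$$~@**** gives the pieces $$ ~@* * @~ @~ $$ ~@* * @~ @~ ~@* $$ ~@* $$ @~ @~ $$ ~@* * * * *, which concatenate to the answer.

$$~@**@~@~$$~@**@~@~~@*$$~@*$$@~@~$$~@*****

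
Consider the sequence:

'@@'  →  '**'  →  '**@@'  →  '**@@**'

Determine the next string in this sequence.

Each term (from the third on) is the previous term followed by the one before it: term 3 = **·@@ = **@@.
The next term joins **@@** and **@@.

**@@****@@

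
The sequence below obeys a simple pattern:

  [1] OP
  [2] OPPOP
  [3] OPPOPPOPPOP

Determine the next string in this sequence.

s(k+1) = s(k)·P·s(k) — each term doubles the last with 'P' between the halves.
So the next term is two copies of OPPOPPOPPOP with 'P' between the halves.

OPPOPPOPPOPPOPPOPPOPPOP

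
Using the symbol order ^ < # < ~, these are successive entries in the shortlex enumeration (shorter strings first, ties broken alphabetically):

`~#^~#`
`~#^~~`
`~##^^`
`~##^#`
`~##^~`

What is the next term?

Treat ~##^~ as a base-3 numeral over the given alphabet and add one, carrying through any trailing ~'s.

~###^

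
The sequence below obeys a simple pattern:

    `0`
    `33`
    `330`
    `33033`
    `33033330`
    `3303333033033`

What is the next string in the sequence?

330333303303333033330

From term 3 onward, concatenate the last term with the second-to-last: 33·0 = 330, 330·33 = 33033, …
Continuing: 3303333033033 · 33033330 gives term 7.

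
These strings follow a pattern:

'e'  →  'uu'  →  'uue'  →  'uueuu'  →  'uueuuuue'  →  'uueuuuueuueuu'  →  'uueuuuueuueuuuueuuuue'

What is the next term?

uueuuuueuueuuuueuuuueuueuuuueuueuu

This is a Fibonacci-style word recurrence s(k) = s(k−1)·s(k−2): e.g. uu·e = uue.
So term 8 is uueuuuueuueuuuueuuuue·uueuuuueuueuu.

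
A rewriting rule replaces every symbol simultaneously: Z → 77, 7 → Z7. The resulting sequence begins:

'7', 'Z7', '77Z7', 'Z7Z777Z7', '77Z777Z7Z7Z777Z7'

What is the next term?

Applying the rule to each of the 16 symbols of 77Z777Z7Z7Z777Z7 gives the pieces Z7 Z7 77 Z7 Z7 Z7 77 Z7 77 Z7 77 Z7 Z7 Z7 77 Z7, which concatenate to the answer.

Z7Z777Z7Z7Z777Z777Z777Z7Z7Z777Z7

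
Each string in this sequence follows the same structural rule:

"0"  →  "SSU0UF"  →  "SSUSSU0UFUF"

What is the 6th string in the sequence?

s(k+1) = SSU·s(k)·UF, so each term gains SSU as a prefix and UF as a suffix.
From SSUSSU0UFUF, 3 further steps: SSUSSU0UFUF → SSUSSUSSU0UFUFUF → SSUSSUSSUSSU0UFUFUFUF → (answer).

SSUSSUSSUSSUSSU0UFUFUFUFUF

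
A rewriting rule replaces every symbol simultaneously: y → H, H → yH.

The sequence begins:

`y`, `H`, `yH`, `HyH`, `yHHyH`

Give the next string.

HyHyHHyH

Rewriting each symbol of yHHyH: y→H, H→yH, H→yH, y→H, H→yH, which concatenates to H yH yH H yH.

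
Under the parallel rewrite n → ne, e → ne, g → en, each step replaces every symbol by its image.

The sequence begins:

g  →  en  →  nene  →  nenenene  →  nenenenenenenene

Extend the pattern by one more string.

Rewriting the 16 symbols of nenenenenenenene one by one yields ne ne ne ne ne ne ne ne ne ne ne ne ne ne ne ne; concatenated:

nenenenenenenenenenenenenenenene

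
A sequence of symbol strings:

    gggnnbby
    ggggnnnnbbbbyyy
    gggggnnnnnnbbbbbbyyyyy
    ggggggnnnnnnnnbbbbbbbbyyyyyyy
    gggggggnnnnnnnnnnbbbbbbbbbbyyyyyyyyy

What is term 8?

Reading off run lengths: g runs 3, 4, 5, 6, 7; n runs 2, 4, 6, 8, 10; b runs 2, 4, 6, 8, 10; y runs 1, 3, 5, 7, 9 — each is linear in n (n = 1, 2, …).
Setting n = 8 gives 10, 16, 16, 15 characters in each block.

ggggggggggnnnnnnnnnnnnnnnnbbbbbbbbbbbbbbbbyyyyyyyyyyyyyyy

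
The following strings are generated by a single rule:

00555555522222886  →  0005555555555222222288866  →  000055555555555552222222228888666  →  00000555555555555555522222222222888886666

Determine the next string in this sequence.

Term n consists of n 0's, followed by 3n+1 5's, followed by 2n+1 2's, followed by n 8's, followed by n-1 6's, where the shown terms are n = 2, 3, 4, 5.
Setting n = 6 gives 6, 19, 13, 6, 5 characters in each block.

0000005555555555555555555222222222222288888866666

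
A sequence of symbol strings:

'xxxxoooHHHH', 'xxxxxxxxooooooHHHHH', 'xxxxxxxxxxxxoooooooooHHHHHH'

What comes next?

Each string has the form x^{4n} o^{3n} H^{n+3} (n = 1, 2, …).
Setting n = 4 gives 16, 12, 7 characters in each block.

xxxxxxxxxxxxxxxxooooooooooooHHHHHHH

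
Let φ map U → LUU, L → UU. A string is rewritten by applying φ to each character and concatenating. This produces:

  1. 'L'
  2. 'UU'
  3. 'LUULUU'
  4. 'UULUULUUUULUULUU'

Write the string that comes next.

LUULUUUULUULUUUULUULUULUULUUUULUULUUUULUULUU

Applying the rule to each of the 16 symbols of UULUULUUUULUULUU gives the pieces LUU LUU UU LUU LUU UU LUU LUU LUU LUU UU LUU LUU UU LUU LUU, which concatenate to the answer.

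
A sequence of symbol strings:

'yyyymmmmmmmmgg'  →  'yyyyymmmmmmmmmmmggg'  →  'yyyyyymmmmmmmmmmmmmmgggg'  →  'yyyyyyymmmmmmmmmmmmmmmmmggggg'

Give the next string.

yyyyyyyymmmmmmmmmmmmmmmmmmmmgggggg

The n-th term is n+1 y's then 3n-1 m's then n-1 g's, where the shown terms are n = 3, 4, 5, 6.
For the next term, n = 7, so the run lengths are 8, 20, 6.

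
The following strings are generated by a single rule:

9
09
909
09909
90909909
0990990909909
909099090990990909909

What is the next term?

0990990909909909099090990990909909

This is a Fibonacci-style word recurrence s(k) = s(k−2)·s(k−1): e.g. 9·09 = 909.
Continuing: 0990990909909 · 909099090990990909909 gives term 8.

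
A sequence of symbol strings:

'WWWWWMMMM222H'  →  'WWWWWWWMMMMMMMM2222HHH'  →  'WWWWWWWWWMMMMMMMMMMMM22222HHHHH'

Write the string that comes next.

The n-th term is 2n+3 W's then 4n M's then n+2 2's then 2n-1 H's (n = 1, 2, …).
Setting n = 4 gives 11, 16, 6, 7 characters in each block.

WWWWWWWWWWWMMMMMMMMMMMMMMMM222222HHHHHHH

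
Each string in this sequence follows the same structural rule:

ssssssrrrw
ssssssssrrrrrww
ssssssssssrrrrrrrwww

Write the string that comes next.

Term n consists of 2n+2 s's, followed by 2n-1 r's, followed by n-1 w's, where the shown terms are n = 2, 3, 4.
For the next term, n = 5, so the run lengths are 12, 9, 4.

ssssssssssssrrrrrrrrrwwww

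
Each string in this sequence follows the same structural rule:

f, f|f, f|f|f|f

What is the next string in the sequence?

f|f|f|f|f|f|f|f

Every step duplicates the string with '|' between the halves.
One more doubling of f|f|f|f gives the answer.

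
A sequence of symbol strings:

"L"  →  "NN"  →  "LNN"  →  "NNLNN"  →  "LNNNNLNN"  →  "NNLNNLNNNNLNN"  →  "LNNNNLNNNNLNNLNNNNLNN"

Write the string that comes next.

NNLNNLNNNNLNNLNNNNLNNNNLNNLNNNNLNN

Each term (from the third on) is the two preceding terms concatenated in order: term 3 = L·NN = LNN.
The next term joins NNLNNLNNNNLNN and LNNNNLNNNNLNNLNNNNLNN.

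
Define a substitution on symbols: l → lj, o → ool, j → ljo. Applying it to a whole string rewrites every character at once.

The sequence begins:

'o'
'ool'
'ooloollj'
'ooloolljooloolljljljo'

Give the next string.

Applying the rule to each of the 21 symbols of ooloolljooloolljljljo gives the pieces ool ool lj ool ool lj lj ljo ool ool lj ool ool lj lj ljo lj ljo lj ljo ool, which concatenate to the answer.

ooloolljooloolljljljoooloolljooloolljljljoljljoljljoool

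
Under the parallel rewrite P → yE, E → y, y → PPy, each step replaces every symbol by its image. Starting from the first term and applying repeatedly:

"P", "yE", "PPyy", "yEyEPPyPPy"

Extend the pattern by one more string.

Rewriting each symbol of yEyEPPyPPy: y→PPy, E→y, y→PPy, E→y, P→yE, P→yE, y→PPy, P→yE, P→yE, y→PPy, which concatenates to PPy y PPy y yE yE PPy yE yE PPy.

PPyyPPyyyEyEPPyyEyEPPy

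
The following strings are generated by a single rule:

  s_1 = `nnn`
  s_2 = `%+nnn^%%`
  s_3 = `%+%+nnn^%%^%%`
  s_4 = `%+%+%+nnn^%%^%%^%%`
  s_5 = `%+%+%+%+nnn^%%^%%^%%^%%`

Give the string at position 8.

Each term wraps the previous one in %+ on the left and ^%% on the right.
From %+%+%+%+nnn^%%^%%^%%^%%, 3 further steps: %+%+%+%+nnn^%%^%%^%%^%% → %+%+%+%+%+nnn^%%^%%^%%^%%^%% → %+%+%+%+%+%+nnn^%%^%%^%%^%%^%%^%% → (answer).

%+%+%+%+%+%+%+nnn^%%^%%^%%^%%^%%^%%^%%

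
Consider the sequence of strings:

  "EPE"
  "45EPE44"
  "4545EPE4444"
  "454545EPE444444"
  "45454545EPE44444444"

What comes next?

4545454545EPE4444444444

Every step adds 45 to the front and 44 to the end of the previous string.
So the next term is 45·45454545EPE44444444·44.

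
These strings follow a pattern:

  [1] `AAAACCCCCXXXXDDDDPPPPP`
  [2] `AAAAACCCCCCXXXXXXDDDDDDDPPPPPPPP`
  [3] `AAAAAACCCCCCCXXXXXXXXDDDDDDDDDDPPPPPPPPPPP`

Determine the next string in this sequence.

AAAAAAACCCCCCCCXXXXXXXXXXDDDDDDDDDDDDDPPPPPPPPPPPPPP

The n-th term is n+2 A's then n+3 C's then 2n X's then 3n-2 D's then 3n-1 P's, where the shown terms are n = 2, 3, 4.
Setting n = 5 gives 7, 8, 10, 13, 14 characters in each block.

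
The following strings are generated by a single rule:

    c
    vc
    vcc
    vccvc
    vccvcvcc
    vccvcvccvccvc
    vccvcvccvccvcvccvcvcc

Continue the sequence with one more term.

This is a Fibonacci-style word recurrence s(k) = s(k−1)·s(k−2): e.g. vc·c = vcc.
So term 8 is vccvcvccvccvcvccvcvcc·vccvcvccvccvc.

vccvcvccvccvcvccvcvccvccvcvccvccvc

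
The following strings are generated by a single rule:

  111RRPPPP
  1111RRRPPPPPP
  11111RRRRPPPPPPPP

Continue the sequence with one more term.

111111RRRRRPPPPPPPPPP

Each string has the form 1^{n+1} R^{n} P^{2n}, where the shown terms are n = 2, 3, 4.
At n = 5 the blocks have lengths 6, 5, 10.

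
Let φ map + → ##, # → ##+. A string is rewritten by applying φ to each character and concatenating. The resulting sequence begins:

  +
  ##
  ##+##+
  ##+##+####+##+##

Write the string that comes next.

##+##+####+##+####+##+##+##+####+##+####+##+

Replace each of the 16 characters of ##+##+####+##+## in place — ##+ ##+ ## ##+ ##+ ## ##+ ##+ ##+ ##+ ## ##+ ##+ ## ##+ ##+ — and concatenate.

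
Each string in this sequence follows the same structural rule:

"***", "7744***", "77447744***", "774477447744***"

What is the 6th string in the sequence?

77447744774477447744***

The strings grow by a fixed prefix 7744 each time.
From 774477447744***, 2 further steps: 774477447744*** → 7744774477447744*** → (answer).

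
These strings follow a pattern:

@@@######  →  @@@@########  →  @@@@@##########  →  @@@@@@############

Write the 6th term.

Term n consists of n @'s, followed by 2n #'s, where the shown terms are n = 3, 4, 5, 6.
For term 6, n = 8, so the run lengths are 8, 16.

@@@@@@@@################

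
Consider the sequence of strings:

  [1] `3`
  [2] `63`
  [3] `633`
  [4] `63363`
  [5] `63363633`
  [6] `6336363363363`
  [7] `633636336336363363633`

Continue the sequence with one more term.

6336363363363633636336336363363363

Each term (from the third on) is the previous term followed by the one before it: term 3 = 63·3 = 633.
Continuing: 633636336336363363633 · 6336363363363 gives term 8.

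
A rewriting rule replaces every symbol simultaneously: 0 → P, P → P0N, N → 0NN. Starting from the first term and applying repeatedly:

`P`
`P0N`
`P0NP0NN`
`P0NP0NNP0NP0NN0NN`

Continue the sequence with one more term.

Rewriting the 17 symbols of P0NP0NNP0NP0NN0NN one by one yields P0N P 0NN P0N P 0NN 0NN P0N P 0NN P0N P 0NN 0NN P 0NN 0NN; concatenated:

P0NP0NNP0NP0NN0NNP0NP0NNP0NP0NN0NNP0NN0NN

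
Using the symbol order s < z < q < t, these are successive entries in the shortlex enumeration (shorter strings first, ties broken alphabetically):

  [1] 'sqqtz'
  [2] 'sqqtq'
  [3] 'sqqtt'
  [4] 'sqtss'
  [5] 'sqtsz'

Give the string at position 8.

Advancing 3 positions from sqtsz through sqtsz → sqtsq → sqtst reaches term 8.

sqtzs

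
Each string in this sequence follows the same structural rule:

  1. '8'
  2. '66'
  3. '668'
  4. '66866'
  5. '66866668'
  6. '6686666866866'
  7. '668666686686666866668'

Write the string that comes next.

From term 3 onward, concatenate the last term with the second-to-last: 66·8 = 668, 668·66 = 66866, …
So term 8 is 668666686686666866668·6686666866866.

6686666866866668666686686666866866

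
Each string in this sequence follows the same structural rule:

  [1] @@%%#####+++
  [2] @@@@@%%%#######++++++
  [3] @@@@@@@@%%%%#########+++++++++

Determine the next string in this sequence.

@@@@@@@@@@@%%%%%###########++++++++++++

The n-th term is 3n-1 @'s then n+1 %'s then 2n+3 #'s then 3n +'s (n = 1, 2, …).
At n = 4 the blocks have lengths 11, 5, 11, 12.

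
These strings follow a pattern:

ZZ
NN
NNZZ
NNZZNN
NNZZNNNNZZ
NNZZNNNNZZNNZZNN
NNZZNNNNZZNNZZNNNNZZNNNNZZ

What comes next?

NNZZNNNNZZNNZZNNNNZZNNNNZZNNZZNNNNZZNNZZNN

Each term (from the third on) is the previous term followed by the one before it: term 3 = NN·ZZ = NNZZ.
The next term joins NNZZNNNNZZNNZZNNNNZZNNNNZZ and NNZZNNNNZZNNZZNN.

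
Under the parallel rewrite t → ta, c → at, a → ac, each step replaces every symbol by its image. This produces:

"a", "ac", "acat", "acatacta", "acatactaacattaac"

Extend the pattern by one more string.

acatactaacattaacacatactataacacat

Applying the rule to each of the 16 symbols of acatactaacattaac gives the pieces ac at ac ta ac at ta ac ac at ac ta ta ac ac at, which concatenate to the answer.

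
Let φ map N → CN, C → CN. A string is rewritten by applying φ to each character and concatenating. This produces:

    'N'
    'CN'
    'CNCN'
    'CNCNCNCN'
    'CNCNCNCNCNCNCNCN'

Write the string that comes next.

CNCNCNCNCNCNCNCNCNCNCNCNCNCNCNCN

Replace each of the 16 characters of CNCNCNCNCNCNCNCN in place — CN CN CN CN CN CN CN CN CN CN CN CN CN CN CN CN — and concatenate.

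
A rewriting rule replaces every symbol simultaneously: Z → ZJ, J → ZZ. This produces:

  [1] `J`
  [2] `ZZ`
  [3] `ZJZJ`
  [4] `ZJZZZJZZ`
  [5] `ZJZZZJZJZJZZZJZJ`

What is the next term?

Rewriting the 16 symbols of ZJZZZJZJZJZZZJZJ one by one yields ZJ ZZ ZJ ZJ ZJ ZZ ZJ ZZ ZJ ZZ ZJ ZJ ZJ ZZ ZJ ZZ; concatenated:

ZJZZZJZJZJZZZJZZZJZZZJZJZJZZZJZZ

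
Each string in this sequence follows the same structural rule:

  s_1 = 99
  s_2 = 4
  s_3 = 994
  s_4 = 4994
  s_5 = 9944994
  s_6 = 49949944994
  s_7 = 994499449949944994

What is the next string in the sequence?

From term 3 onward, concatenate the second-to-last term with the last: 99·4 = 994, 4·994 = 4994, …
The next term joins 49949944994 and 994499449949944994.

49949944994994499449949944994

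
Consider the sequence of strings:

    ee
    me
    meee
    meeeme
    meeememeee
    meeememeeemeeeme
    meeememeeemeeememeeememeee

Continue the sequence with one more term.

meeememeeemeeememeeememeeemeeememeeemeeeme

This is a Fibonacci-style word recurrence s(k) = s(k−1)·s(k−2): e.g. me·ee = meee.
The next term joins meeememeeemeeememeeememeee and meeememeeemeeeme.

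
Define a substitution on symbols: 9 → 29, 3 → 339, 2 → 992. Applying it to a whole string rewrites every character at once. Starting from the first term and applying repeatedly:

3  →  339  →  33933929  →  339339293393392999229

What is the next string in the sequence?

339339293393392999229339339293393392999229292999299229

Replace each of the 21 characters of 339339293393392999229 in place — 339 339 29 339 339 29 992 29 339 339 29 339 339 29 992 29 29 29 992 992 29 — and concatenate.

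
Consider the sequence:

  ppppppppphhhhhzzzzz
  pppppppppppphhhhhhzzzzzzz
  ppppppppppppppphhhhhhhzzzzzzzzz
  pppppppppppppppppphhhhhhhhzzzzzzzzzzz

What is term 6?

pppppppppppppppppppppppphhhhhhhhhhzzzzzzzzzzzzzzz

The n-th term is 3n+3 p's then n+3 h's then 2n+1 z's, where the shown terms are n = 2, 3, 4, 5.
For term 6, n = 7, so the run lengths are 24, 10, 15.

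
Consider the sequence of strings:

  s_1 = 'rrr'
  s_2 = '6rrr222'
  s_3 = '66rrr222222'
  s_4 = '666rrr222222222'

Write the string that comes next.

Every step adds 6 to the front and 222 to the end of the previous string.
Applying this once more to 666rrr222222222:

6666rrr222222222222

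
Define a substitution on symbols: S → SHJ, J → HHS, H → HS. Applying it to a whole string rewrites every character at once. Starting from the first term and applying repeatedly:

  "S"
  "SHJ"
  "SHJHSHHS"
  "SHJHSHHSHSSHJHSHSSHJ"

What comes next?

Replace each of the 20 characters of SHJHSHHSHSSHJHSHSSHJ in place — SHJ HS HHS HS SHJ HS HS SHJ HS SHJ SHJ HS HHS HS SHJ HS SHJ SHJ HS HHS — and concatenate.

SHJHSHHSHSSHJHSHSSHJHSSHJSHJHSHHSHSSHJHSSHJSHJHSHHS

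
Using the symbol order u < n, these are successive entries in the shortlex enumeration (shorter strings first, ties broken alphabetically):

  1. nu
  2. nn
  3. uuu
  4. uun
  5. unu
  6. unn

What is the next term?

The successor of unn increments the rightmost position that isn't already n and resets every position after it to u.

nuu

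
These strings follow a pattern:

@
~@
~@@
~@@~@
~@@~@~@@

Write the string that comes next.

~@@~@~@@~@@~@

This is a Fibonacci-style word recurrence s(k) = s(k−1)·s(k−2): e.g. ~@·@ = ~@@.
Continuing: ~@@~@~@@ · ~@@~@ gives term 6.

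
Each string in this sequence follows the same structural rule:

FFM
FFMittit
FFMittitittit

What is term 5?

The strings grow by a fixed suffix ittit each time.
From FFMittitittit, 2 further steps: FFMittitittit → FFMittitittitittit → (answer).

FFMittitittitittitittit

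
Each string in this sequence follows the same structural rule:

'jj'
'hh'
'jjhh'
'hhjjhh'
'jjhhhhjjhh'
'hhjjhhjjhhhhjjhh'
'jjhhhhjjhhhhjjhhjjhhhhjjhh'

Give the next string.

hhjjhhjjhhhhjjhhjjhhhhjjhhhhjjhhjjhhhhjjhh

Each term (from the third on) is the two preceding terms concatenated in order: term 3 = jj·hh = jjhh.
The next term joins hhjjhhjjhhhhjjhh and jjhhhhjjhhhhjjhhjjhhhhjjhh.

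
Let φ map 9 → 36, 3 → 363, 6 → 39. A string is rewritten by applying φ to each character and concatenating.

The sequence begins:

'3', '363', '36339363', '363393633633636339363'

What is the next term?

Applying the rule to each of the 21 symbols of 363393633633636339363 gives the pieces 363 39 363 363 36 363 39 363 363 39 363 363 39 363 39 363 363 36 363 39 363, which concatenate to the answer.

3633936336336363393633633936336339363393633633636339363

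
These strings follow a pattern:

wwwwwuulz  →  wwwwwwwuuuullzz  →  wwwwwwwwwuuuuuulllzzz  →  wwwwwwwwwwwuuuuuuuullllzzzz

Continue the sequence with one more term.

Reading off run lengths: w runs 5, 7, 9, 11; u runs 2, 4, 6, 8; l runs 1, 2, 3, 4; z runs 1, 2, 3, 4 — each is linear in n (n = 1, 2, …).
At n = 5 the blocks have lengths 13, 10, 5, 5.

wwwwwwwwwwwwwuuuuuuuuuulllllzzzzz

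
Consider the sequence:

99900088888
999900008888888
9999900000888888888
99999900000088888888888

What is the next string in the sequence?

999999900000008888888888888

Term n consists of n+1 9's, followed by n+1 0's, followed by 2n+1 8's, where the shown terms are n = 2, 3, 4, 5.
For the next term, n = 6, so the run lengths are 7, 7, 13.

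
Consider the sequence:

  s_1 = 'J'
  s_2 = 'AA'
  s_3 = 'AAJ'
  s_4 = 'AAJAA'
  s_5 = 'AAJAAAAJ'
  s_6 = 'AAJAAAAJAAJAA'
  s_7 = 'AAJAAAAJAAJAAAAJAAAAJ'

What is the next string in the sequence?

From term 3 onward, concatenate the last term with the second-to-last: AA·J = AAJ, AAJ·AA = AAJAA, …
So term 8 is AAJAAAAJAAJAAAAJAAAAJ·AAJAAAAJAAJAA.

AAJAAAAJAAJAAAAJAAAAJAAJAAAAJAAJAA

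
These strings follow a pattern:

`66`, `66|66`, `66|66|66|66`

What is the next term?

66|66|66|66|66|66|66|66

Every step duplicates the string with '|' between the halves.
So the next term is two copies of 66|66|66|66 with '|' between the halves.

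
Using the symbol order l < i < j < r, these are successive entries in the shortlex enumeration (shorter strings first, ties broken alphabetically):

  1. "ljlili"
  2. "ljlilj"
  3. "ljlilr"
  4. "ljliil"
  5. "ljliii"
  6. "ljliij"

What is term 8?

Stepping forward 2 times from ljliij: ljliij → ljliir, then the target.

ljlijl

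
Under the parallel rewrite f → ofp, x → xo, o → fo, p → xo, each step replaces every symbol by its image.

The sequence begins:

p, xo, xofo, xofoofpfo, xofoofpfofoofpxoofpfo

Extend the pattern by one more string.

xofoofpfofoofpxoofpfoofpfofoofpxoxofofoofpxoofpfo

Replace each of the 21 characters of xofoofpfofoofpxoofpfo in place — xo fo ofp fo fo ofp xo ofp fo ofp fo fo ofp xo xo fo fo ofp xo ofp fo — and concatenate.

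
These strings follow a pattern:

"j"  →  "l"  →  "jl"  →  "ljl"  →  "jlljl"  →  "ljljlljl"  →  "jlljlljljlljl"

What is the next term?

This is a Fibonacci-style word recurrence s(k) = s(k−2)·s(k−1): e.g. j·l = jl.
Continuing: ljljlljl · jlljlljljlljl gives term 8.

ljljlljljlljlljljlljl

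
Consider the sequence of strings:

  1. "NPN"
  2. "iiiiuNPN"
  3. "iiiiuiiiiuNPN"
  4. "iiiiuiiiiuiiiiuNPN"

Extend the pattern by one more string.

Every step adds iiiiu at the front: s(k+1) = iiiiu·s(k).
So the next term is iiiiu·iiiiuiiiiuiiiiuNPN.

iiiiuiiiiuiiiiuiiiiuNPN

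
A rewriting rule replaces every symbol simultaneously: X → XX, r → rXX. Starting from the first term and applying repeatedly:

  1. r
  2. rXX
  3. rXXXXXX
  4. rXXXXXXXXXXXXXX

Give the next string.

Rewriting the 15 symbols of rXXXXXXXXXXXXXX one by one yields rXX XX XX XX XX XX XX XX XX XX XX XX XX XX XX; concatenated:

rXXXXXXXXXXXXXXXXXXXXXXXXXXXXXX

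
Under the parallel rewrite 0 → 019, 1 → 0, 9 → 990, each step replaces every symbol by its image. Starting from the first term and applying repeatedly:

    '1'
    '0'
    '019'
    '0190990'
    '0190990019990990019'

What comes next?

Rewriting the 19 symbols of 0190990019990990019 one by one yields 019 0 990 019 990 990 019 019 0 990 990 990 019 990 990 019 019 0 990; concatenated:

019099001999099001901909909909900199909900190190990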